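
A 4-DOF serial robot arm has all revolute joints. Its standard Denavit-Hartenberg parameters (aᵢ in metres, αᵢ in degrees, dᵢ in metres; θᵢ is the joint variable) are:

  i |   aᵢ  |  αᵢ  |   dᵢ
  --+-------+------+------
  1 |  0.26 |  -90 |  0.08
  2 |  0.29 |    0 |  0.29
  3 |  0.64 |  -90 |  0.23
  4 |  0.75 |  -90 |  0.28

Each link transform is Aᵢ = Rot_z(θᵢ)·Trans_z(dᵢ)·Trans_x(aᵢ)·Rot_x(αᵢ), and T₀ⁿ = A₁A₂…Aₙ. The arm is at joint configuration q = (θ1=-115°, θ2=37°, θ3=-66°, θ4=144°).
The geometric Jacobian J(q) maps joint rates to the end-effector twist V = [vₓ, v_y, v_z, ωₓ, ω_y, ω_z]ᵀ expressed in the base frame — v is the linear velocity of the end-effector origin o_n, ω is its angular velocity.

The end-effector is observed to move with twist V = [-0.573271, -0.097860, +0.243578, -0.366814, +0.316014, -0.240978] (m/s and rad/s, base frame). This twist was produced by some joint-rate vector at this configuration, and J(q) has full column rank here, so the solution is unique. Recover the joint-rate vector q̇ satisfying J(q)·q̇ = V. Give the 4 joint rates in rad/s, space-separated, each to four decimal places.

-0.4780 -0.4700 0.0040 -0.2710

o_n = [-0.2057, -0.6284, -0.3233]
J₁: ẑ×o_n = [0.6284, -0.2057, 0.0000], ω = ẑ
J2: z=[0.9063, -0.4226, 0.0000] o=[-0.1099, -0.2356, 0.0800] → [0.1704, 0.3655, -0.3964, 0.9063, -0.4226, 0.0000]
J3: z=[0.9063, -0.4226, 0.0000] o=[0.0551, -0.5681, -0.0945] → [0.0967, 0.2073, -0.1648, 0.9063, -0.4226, 0.0000]
J4: z=[-0.2049, -0.4394, -0.8746] o=[0.0270, -1.1726, 0.2158] → [0.7129, 0.0930, -0.2137, -0.2049, -0.4394, -0.8746]
q̇ = J⁺·V = [-0.4780, -0.4700, 0.0040, -0.2710]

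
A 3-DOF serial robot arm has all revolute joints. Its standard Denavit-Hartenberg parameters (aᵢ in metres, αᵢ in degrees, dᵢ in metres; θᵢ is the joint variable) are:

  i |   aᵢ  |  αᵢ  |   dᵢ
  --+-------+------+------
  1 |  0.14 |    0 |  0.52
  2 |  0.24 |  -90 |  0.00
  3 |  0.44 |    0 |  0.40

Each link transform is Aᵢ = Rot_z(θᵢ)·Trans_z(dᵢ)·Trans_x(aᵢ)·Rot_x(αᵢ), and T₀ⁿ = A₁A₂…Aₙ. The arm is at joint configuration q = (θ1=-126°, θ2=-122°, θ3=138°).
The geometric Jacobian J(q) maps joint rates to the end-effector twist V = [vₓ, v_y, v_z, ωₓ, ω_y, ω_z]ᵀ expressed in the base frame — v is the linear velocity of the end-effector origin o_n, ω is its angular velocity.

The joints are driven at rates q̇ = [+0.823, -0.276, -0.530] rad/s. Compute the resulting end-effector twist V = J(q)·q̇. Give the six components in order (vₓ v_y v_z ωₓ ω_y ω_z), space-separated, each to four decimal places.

0.1608 -0.1081 -0.1733 0.4914 0.1985 0.5470

o_n = [-0.4206, -0.3438, 0.2256]
J₁: ẑ×o_n = [0.3438, -0.4206, 0.0000], ω = ẑ
J2: z=[0.0000, 0.0000, 1.0000] o=[-0.0823, -0.1133, 0.5200] → [0.2305, -0.3383, 0.0000, 0.0000, 0.0000, 1.0000]
J3: z=[-0.9272, -0.3746, 0.0000] o=[-0.1722, 0.1093, 0.5200] → [0.1103, -0.2730, 0.3270, -0.9272, -0.3746, 0.0000]
V = J·q̇ = [0.1608, -0.1081, -0.1733, 0.4914, 0.1985, 0.5470]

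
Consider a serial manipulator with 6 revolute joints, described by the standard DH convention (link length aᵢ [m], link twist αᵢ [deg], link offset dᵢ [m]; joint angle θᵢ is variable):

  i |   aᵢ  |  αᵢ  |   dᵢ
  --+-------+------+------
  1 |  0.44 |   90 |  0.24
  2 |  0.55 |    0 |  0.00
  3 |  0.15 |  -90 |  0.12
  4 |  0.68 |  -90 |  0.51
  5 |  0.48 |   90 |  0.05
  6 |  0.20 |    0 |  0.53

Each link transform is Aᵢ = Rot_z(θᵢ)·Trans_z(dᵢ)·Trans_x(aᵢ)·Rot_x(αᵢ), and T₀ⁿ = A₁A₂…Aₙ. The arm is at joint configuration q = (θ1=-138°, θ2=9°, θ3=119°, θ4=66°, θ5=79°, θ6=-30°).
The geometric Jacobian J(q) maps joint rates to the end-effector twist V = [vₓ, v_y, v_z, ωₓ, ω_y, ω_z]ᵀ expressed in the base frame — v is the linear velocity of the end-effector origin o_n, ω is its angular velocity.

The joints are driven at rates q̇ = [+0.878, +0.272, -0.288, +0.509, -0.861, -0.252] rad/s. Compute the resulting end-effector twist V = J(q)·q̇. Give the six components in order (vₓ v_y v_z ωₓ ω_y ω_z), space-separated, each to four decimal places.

1.6693 -0.0945 -0.5009 0.2089 0.9419 1.1348

o_n = [0.3038, -1.1663, 0.9234]
J₁: ẑ×o_n = [1.1663, 0.3038, -0.0000], ω = ẑ
J2: z=[-0.6691, 0.7431, 0.0000] o=[-0.3270, -0.2944, 0.2400] → [0.5079, 0.4573, 0.1147, -0.6691, 0.7431, 0.0000]
J3: z=[-0.6691, 0.7431, 0.0000] o=[-0.7307, -0.6579, 0.3260] → [0.4439, 0.3997, -0.4285, -0.6691, 0.7431, 0.0000]
J4: z=[0.5856, 0.5273, -0.6157] o=[-0.7423, -0.5069, 0.4442] → [-0.1533, -0.9247, -0.9377, 0.5856, 0.5273, -0.6157]
J5: z=[-0.1458, -0.6786, -0.7199] o=[0.0985, -0.5857, 0.3482] → [-0.8083, -0.0639, 0.2239, -0.1458, -0.6786, -0.7199]
J6: z=[0.8945, -0.4013, 0.1972] o=[-0.1117, -0.9149, 0.6317] → [-0.0675, -0.1791, -0.0581, 0.8945, -0.4013, 0.1972]
V = J·q̇ = [1.6693, -0.0945, -0.5009, 0.2089, 0.9419, 1.1348]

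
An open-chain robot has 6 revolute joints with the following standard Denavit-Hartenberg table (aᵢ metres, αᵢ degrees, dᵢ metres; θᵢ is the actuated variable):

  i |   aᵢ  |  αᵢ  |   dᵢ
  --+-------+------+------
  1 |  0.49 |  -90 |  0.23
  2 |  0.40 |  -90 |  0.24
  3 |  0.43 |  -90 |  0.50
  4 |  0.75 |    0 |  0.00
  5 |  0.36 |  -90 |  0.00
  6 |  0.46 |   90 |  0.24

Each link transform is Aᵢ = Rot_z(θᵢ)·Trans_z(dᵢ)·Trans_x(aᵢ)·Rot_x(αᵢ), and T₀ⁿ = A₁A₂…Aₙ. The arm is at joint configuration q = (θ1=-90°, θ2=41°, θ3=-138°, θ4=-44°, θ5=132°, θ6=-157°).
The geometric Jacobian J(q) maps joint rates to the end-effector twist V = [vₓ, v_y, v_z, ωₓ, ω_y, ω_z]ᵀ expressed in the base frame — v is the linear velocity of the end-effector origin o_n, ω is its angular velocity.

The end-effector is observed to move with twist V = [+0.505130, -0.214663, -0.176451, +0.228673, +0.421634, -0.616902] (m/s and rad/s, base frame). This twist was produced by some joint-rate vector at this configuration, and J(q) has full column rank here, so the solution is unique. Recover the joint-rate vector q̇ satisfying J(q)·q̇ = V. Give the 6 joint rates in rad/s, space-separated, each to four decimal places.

o_n = [0.8603, 0.2313, -0.5687]
J₁: ẑ×o_n = [-0.2313, 0.8603, 0.0000], ω = ẑ
J2: z=[1.0000, 0.0000, 0.0000] o=[0.0000, -0.4900, 0.2300] → [-0.0000, 0.7987, 0.7213, 1.0000, 0.0000, 0.0000]
J3: z=[0.0000, 0.6561, -0.7547] o=[0.2400, -0.7919, -0.0324] → [0.4203, -0.4682, -0.4070, 0.0000, 0.6561, -0.7547]
J4: z=[0.7431, -0.5050, -0.4390] o=[0.5277, -0.2227, -0.2001] → [0.3854, 0.1279, 0.5053, 0.7431, -0.5050, -0.4390]
J5: z=[0.7431, -0.5050, -0.4390] o=[0.8887, 0.4217, -0.3303] → [0.0368, 0.1897, -0.1559, 0.7431, -0.5050, -0.4390]
J6: z=[-0.6687, -0.5834, -0.4609] o=[0.8971, 0.1927, -0.0526] → [0.3189, -0.3282, -0.0473, -0.6687, -0.5834, -0.4609]
q̇ = J⁺·V = [0.2540, -0.0480, 0.9340, 0.4490, -0.0740, 0.0030]

0.2540 -0.0480 0.9340 0.4490 -0.0740 0.0030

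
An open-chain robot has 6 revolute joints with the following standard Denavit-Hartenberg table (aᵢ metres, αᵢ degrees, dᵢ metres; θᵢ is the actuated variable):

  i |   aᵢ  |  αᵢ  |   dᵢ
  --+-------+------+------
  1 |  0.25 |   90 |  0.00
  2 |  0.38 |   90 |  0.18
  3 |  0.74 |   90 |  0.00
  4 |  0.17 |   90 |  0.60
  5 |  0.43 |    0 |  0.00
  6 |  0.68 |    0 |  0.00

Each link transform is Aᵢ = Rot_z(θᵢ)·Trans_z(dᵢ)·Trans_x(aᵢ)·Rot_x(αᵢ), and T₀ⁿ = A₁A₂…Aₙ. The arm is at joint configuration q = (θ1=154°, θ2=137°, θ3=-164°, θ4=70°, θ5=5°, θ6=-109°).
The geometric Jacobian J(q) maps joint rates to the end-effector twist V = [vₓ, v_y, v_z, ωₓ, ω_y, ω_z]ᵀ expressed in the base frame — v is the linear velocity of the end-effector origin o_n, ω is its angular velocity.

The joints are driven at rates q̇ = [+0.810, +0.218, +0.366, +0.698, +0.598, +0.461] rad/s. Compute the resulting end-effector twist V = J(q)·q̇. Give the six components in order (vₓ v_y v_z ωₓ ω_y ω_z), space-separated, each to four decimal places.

o_n = [-0.8200, 0.3039, -0.0209]
J₁: ẑ×o_n = [-0.3039, -0.8200, 0.0000], ω = ẑ
J2: z=[0.4384, 0.8988, 0.0000] o=[-0.2247, 0.1096, 0.0000] → [-0.0188, 0.0092, 0.6202, 0.4384, 0.8988, 0.0000]
J3: z=[-0.6130, 0.2990, 0.7314] o=[0.1040, 0.1495, 0.2592] → [-0.1966, -0.8474, 0.1816, -0.6130, 0.2990, 0.7314]
J4: z=[0.2402, 0.9523, -0.1880] o=[-0.4530, 0.1943, -0.2260] → [0.2159, 0.0197, 0.3758, 0.2402, 0.9523, -0.1880]
J5: z=[-0.4977, -0.0455, -0.8662] o=[-0.4506, 0.8170, -0.2600] → [-0.4553, 0.4390, 0.2386, -0.4977, -0.0455, -0.8662]
J6: z=[-0.4977, -0.0455, -0.8662] o=[-0.7986, 0.9818, -0.0687] → [-0.5894, 0.0423, 0.3364, -0.4977, -0.0455, -0.8662]
V = J·q̇ = [-0.7155, -0.6765, 0.7617, -0.4881, 0.9220, 0.0292]

-0.7155 -0.6765 0.7617 -0.4881 0.9220 0.0292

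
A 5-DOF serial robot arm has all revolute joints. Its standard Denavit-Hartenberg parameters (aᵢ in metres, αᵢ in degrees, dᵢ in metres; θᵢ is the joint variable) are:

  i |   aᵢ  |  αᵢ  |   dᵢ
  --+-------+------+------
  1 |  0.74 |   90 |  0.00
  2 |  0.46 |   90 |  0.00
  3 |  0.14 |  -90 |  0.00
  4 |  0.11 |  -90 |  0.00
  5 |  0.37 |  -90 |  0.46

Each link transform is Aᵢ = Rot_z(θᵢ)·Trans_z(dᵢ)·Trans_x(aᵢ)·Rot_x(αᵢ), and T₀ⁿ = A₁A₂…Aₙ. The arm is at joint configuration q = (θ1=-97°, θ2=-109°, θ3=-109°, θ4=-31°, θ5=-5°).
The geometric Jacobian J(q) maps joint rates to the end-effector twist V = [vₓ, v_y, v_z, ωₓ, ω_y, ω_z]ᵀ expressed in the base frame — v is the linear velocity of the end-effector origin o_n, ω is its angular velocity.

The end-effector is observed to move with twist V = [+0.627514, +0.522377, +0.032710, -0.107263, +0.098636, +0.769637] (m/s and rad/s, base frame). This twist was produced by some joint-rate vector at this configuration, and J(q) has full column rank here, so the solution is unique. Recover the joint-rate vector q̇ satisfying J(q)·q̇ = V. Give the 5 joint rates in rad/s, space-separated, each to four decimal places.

0.6860 -0.0730 -0.1660 -0.1110 -0.3190

o_n = [0.6512, -0.8895, -0.2696]
J₁: ẑ×o_n = [0.8895, 0.6512, -0.0000], ω = ẑ
J2: z=[-0.9925, 0.1219, 0.0000] o=[-0.0902, -0.7345, 0.0000] → [-0.0329, -0.2676, 0.0635, -0.9925, 0.1219, 0.0000]
J3: z=[0.1152, 0.9385, 0.3256] o=[-0.0719, -0.5858, -0.4349] → [0.2540, 0.2164, -0.7136, 0.1152, 0.9385, 0.3256]
J4: z=[0.3607, 0.2659, -0.8940] o=[0.0576, -0.6167, -0.3918] → [-0.2114, -0.5748, -0.2562, 0.3607, 0.2659, -0.8940]
J5: z=[0.3779, -0.9180, -0.1205] o=[0.1514, -0.5843, -0.3444] → [-0.1054, -0.0885, 0.3434, 0.3779, -0.9180, -0.1205]
q̇ = J⁺·V = [0.6860, -0.0730, -0.1660, -0.1110, -0.3190]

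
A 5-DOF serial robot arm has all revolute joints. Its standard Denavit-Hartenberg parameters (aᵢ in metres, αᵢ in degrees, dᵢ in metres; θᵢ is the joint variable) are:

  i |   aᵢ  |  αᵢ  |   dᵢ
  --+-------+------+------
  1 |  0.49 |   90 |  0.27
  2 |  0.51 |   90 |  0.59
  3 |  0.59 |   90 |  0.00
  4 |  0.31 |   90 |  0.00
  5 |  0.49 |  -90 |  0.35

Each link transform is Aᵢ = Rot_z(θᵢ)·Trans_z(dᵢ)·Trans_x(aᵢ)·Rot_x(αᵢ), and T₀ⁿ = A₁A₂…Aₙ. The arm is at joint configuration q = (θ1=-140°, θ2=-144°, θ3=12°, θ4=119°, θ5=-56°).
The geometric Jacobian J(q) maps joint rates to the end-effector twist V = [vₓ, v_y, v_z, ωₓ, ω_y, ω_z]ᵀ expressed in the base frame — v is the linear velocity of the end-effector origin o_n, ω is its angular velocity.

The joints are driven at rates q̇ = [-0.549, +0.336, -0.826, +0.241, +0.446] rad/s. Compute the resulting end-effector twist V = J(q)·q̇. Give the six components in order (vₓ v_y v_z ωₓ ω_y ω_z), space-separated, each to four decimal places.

1.3059 -0.2139 -0.4053 -0.1236 0.1330 -1.2960

o_n = [-0.1502, 1.3292, 0.2180]
J₁: ẑ×o_n = [-1.3292, -0.1502, 0.0000], ω = ẑ
J2: z=[-0.6428, 0.7660, 0.0000] o=[-0.3754, -0.3150, 0.2700] → [-0.0399, -0.0335, -1.2293, -0.6428, 0.7660, 0.0000]
J3: z=[0.4503, 0.3778, 0.8090] o=[-0.4385, 0.4022, -0.0298] → [-0.6564, 0.1217, 0.3085, 0.4503, 0.3778, 0.8090]
J4: z=[0.7576, -0.6412, -0.1222] o=[-0.1597, 0.7963, -0.3690] → [-0.3112, -0.4458, 0.4098, 0.7576, -0.6412, -0.1222]
J5: z=[0.6316, 0.7674, -0.1106] o=[-0.1087, 0.7983, -0.0632] → [0.2745, -0.1730, 0.3672, 0.6316, 0.7674, -0.1106]
V = J·q̇ = [1.3059, -0.2139, -0.4053, -0.1236, 0.1330, -1.2960]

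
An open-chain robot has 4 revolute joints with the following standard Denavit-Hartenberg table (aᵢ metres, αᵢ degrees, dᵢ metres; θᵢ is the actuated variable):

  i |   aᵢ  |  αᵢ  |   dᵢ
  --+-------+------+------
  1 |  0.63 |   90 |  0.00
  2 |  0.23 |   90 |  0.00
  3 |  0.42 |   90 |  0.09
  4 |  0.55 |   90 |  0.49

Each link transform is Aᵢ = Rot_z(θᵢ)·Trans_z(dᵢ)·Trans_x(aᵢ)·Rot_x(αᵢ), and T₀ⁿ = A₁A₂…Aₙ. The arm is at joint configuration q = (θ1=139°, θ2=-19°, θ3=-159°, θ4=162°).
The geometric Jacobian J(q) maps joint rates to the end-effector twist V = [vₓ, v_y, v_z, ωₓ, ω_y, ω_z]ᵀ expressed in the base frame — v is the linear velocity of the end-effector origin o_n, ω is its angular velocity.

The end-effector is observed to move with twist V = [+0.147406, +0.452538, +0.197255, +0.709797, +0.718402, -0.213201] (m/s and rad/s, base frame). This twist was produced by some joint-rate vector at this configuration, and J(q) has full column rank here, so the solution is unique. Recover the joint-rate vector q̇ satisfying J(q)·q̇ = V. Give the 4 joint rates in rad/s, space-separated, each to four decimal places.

-0.5590 0.5560 -0.3060 0.4840

o_n = [-0.1947, 0.8244, -0.2948]
J₁: ẑ×o_n = [-0.8244, -0.1947, 0.0000], ω = ẑ
J2: z=[0.6561, 0.7547, 0.0000] o=[-0.4755, 0.4133, 0.0000] → [-0.2225, 0.1934, 0.0578, 0.6561, 0.7547, 0.0000]
J3: z=[0.2457, -0.2136, -0.9455] o=[-0.6396, 0.5560, -0.0749] → [0.3007, -0.3666, 0.1610, 0.2457, -0.2136, -0.9455]
J4: z=[0.8682, 0.4823, 0.1167] o=[-0.4364, 0.1799, -0.0323] → [-0.2018, 0.2561, 0.4429, 0.8682, 0.4823, 0.1167]
q̇ = J⁺·V = [-0.5590, 0.5560, -0.3060, 0.4840]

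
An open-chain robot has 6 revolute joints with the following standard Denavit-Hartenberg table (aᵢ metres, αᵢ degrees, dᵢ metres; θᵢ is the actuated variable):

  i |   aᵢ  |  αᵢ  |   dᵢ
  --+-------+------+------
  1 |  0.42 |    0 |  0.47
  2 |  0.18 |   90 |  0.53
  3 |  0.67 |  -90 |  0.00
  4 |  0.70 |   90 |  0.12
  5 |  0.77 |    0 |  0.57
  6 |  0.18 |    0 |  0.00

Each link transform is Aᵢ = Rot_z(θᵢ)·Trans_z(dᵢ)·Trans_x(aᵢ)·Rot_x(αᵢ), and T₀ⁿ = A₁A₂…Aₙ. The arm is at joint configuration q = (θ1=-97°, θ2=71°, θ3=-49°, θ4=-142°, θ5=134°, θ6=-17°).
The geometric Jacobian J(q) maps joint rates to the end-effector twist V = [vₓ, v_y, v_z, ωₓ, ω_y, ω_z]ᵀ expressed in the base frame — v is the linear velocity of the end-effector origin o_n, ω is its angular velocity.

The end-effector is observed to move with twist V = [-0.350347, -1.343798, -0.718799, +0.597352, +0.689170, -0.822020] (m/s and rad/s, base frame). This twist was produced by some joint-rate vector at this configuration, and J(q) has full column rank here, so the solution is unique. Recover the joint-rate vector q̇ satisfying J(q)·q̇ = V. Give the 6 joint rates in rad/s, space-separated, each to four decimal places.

-0.7310 -0.5480 -0.6370 0.4770 0.4540 -0.1440

o_n = [1.0003, -0.4871, 1.3561]
J₁: ẑ×o_n = [0.4871, 1.0003, -0.0000], ω = ẑ
J2: z=[0.0000, 0.0000, 1.0000] o=[-0.0512, -0.4169, 0.4700] → [0.0702, 1.0515, -0.0000, 0.0000, 0.0000, 1.0000]
J3: z=[-0.4384, -0.8988, 0.0000] o=[0.1106, -0.4958, 1.0000] → [-0.3201, 0.1561, 0.7959, -0.4384, -0.8988, 0.0000]
J4: z=[0.6783, -0.3308, 0.6561] o=[0.5057, -0.6885, 0.4943] → [-0.4172, -0.2601, 0.3002, 0.6783, -0.3308, 0.6561]
J5: z=[-0.0176, 0.8853, 0.4646] o=[0.0729, -0.9569, 0.9894] → [0.1064, 0.4374, -0.8293, -0.0176, 0.8853, 0.4646]
J6: z=[-0.0176, 0.8853, 0.4646] o=[0.8315, -0.4607, 1.2995] → [0.0624, 0.0794, -0.1490, -0.0176, 0.8853, 0.4646]
q̇ = J⁺·V = [-0.7310, -0.5480, -0.6370, 0.4770, 0.4540, -0.1440]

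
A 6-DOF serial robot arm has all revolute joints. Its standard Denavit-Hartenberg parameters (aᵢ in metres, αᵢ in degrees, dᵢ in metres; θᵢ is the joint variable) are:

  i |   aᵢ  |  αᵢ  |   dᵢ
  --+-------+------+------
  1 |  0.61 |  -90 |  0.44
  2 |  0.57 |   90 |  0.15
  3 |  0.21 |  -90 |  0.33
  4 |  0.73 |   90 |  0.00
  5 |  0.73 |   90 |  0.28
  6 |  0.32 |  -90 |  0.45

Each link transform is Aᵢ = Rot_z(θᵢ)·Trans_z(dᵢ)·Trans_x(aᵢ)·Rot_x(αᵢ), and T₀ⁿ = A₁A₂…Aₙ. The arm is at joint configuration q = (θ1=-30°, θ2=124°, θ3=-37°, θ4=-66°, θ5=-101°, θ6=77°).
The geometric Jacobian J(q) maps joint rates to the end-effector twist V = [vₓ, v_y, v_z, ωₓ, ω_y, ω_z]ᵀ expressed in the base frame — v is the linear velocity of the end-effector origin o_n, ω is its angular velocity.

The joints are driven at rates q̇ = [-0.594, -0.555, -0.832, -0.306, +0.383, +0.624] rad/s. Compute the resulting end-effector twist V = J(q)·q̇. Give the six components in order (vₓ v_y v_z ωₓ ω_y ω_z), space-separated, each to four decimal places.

0.2164 -0.3632 0.5675 -0.7730 0.0493 0.5869

o_n = [0.9396, -0.8245, 0.1117]
J₁: ẑ×o_n = [0.8245, 0.9396, -0.0000], ω = ẑ
J2: z=[0.5000, 0.8660, 0.0000] o=[0.5283, -0.3050, 0.4400] → [-0.2844, 0.1642, -0.6160, 0.5000, 0.8660, 0.0000]
J3: z=[0.7180, -0.4145, -0.5592] o=[0.3272, -0.0157, -0.0326] → [-0.5121, -0.4459, -0.3269, 0.7180, -0.4145, -0.5592]
J4: z=[0.1079, 0.8599, -0.4989] o=[0.4198, -0.2151, -0.3561] → [0.0982, -0.3098, -0.5127, 0.1079, 0.8599, -0.4989]
J5: z=[0.9202, 0.1035, 0.3774] o=[0.6944, -0.5800, -0.9256] → [0.1997, -0.8620, -0.2504, 0.9202, 0.1035, 0.3774]
J6: z=[-0.3487, 0.6547, 0.6706] o=[0.8223, -1.0975, -0.3538] → [0.1216, 0.2409, -0.1720, -0.3487, 0.6547, 0.6706]
V = J·q̇ = [0.2164, -0.3632, 0.5675, -0.7730, 0.0493, 0.5869]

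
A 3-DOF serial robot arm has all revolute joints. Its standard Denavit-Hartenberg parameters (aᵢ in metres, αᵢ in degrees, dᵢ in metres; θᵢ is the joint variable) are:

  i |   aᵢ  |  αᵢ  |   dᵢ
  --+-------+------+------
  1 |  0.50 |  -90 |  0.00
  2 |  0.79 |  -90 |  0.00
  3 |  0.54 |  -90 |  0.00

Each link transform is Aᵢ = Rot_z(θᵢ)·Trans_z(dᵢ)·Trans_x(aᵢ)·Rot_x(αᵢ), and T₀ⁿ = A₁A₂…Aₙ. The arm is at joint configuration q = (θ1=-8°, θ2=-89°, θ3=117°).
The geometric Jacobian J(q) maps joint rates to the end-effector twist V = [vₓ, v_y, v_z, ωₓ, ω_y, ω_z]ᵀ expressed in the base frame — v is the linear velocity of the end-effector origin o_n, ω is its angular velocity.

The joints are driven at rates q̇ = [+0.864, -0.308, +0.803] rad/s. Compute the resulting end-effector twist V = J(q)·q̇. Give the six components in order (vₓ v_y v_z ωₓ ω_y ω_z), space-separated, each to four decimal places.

o_n = [0.4376, -0.5474, 0.5448]
J₁: ẑ×o_n = [0.5474, 0.4376, -0.0000], ω = ẑ
J2: z=[0.1392, 0.9903, 0.0000] o=[0.4951, -0.0696, 0.0000] → [0.5395, -0.0758, -0.0095, 0.1392, 0.9903, 0.0000]
J3: z=[0.9901, -0.1392, -0.0175] o=[0.5088, -0.0715, 0.7899] → [0.0258, 0.2439, -0.4811, 0.9901, -0.1392, -0.0175]
V = J·q̇ = [0.3275, 0.5973, -0.3834, 0.7522, -0.4167, 0.8500]

0.3275 0.5973 -0.3834 0.7522 -0.4167 0.8500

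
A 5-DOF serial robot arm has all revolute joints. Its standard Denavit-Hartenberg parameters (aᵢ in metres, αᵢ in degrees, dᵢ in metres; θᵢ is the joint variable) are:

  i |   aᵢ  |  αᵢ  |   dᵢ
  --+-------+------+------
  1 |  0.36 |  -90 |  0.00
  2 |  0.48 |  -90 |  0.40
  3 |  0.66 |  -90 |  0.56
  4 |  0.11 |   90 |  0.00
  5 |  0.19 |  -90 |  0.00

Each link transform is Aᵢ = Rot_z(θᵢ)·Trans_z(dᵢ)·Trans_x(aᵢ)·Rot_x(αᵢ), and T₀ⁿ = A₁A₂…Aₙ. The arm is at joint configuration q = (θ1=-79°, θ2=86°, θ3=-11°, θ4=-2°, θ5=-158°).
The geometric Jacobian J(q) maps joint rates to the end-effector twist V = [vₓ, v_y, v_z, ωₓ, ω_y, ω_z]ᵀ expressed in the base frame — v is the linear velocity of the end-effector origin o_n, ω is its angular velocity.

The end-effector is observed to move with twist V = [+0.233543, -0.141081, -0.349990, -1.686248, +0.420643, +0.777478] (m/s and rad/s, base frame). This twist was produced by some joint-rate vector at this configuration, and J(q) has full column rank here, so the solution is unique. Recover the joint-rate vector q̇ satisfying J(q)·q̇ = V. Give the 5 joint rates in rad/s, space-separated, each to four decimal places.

o_n = [0.5490, 0.2321, -1.0857]
J₁: ẑ×o_n = [-0.2321, 0.5490, 0.0000], ω = ẑ
J2: z=[0.9816, 0.1908, 0.0000] o=[0.0687, -0.3534, 0.0000] → [-0.2072, 1.0658, 0.4831, 0.9816, 0.1908, 0.0000]
J3: z=[-0.1903, 0.9792, -0.0698] o=[0.4677, -0.3099, -0.4788] → [-0.5565, -0.1212, -0.1827, -0.1903, 0.9792, -0.0698]
J4: z=[-0.9611, -0.2004, -0.1903] o=[0.4934, 0.2181, -1.1642] → [-0.0130, 0.0648, -0.0024, -0.9611, -0.2004, -0.1903]
J5: z=[-0.1972, 0.9797, -0.0355] o=[0.5147, 0.2185, -1.2721] → [0.1831, 0.0355, -0.0363, -0.1972, 0.9797, -0.0355]
q̇ = J⁺·V = [0.9570, -0.7370, -0.2400, 0.8470, 0.9860]

0.9570 -0.7370 -0.2400 0.8470 0.9860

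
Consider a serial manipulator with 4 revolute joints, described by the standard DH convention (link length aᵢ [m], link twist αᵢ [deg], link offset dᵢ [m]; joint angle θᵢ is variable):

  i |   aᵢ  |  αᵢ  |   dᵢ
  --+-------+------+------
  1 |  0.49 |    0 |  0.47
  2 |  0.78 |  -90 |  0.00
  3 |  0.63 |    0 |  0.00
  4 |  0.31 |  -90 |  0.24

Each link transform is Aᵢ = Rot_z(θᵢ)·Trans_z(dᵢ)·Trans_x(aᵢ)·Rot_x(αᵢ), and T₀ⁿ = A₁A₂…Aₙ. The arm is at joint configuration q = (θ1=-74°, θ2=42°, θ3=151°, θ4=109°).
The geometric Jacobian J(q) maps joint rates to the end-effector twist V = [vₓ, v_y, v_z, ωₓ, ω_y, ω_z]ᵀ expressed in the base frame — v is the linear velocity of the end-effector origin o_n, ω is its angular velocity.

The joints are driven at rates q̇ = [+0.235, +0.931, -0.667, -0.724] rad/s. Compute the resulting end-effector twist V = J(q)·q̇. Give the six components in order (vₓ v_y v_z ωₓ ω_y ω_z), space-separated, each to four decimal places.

o_n = [0.4108, -0.3603, 0.4699]
J₁: ẑ×o_n = [0.3603, 0.4108, -0.0000], ω = ẑ
J2: z=[0.0000, 0.0000, 1.0000] o=[0.1351, -0.4710, 0.4700] → [-0.1107, 0.2757, 0.0000, 0.0000, 0.0000, 1.0000]
J3: z=[0.5299, 0.8480, 0.0000] o=[0.7965, -0.8844, 0.4700] → [-0.0001, 0.0001, 0.6048, 0.5299, 0.8480, 0.0000]
J4: z=[0.5299, 0.8480, 0.0000] o=[0.3293, -0.5924, 0.1646] → [0.2589, -0.1618, 0.0538, 0.5299, 0.8480, 0.0000]
V = J·q̇ = [-0.2058, 0.4703, -0.4424, -0.7371, -1.1796, 1.1660]

-0.2058 0.4703 -0.4424 -0.7371 -1.1796 1.1660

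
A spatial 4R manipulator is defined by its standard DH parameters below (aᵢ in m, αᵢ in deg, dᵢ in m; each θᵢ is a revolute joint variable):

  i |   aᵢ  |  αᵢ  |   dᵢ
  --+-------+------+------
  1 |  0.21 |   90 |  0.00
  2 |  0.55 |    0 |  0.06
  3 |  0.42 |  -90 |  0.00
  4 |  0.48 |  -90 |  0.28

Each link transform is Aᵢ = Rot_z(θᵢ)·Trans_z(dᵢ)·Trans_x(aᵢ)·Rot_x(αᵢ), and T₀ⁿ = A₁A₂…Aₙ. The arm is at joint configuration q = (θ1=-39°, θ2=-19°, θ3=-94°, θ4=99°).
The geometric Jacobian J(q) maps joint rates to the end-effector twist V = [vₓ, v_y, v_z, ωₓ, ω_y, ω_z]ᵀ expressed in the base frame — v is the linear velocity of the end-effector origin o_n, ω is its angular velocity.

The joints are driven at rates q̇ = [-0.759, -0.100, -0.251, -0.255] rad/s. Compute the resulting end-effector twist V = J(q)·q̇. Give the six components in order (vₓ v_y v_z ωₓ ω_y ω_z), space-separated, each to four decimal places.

o_n = [0.9235, -0.2150, -0.6060]
J₁: ẑ×o_n = [0.2150, 0.9235, -0.0000], ω = ẑ
J2: z=[-0.6293, -0.7771, 0.0000] o=[0.1632, -0.1322, 0.0000] → [0.4709, -0.3813, 0.6430, -0.6293, -0.7771, 0.0000]
J3: z=[-0.6293, -0.7771, 0.0000] o=[0.5296, -0.5061, -0.1791] → [0.3318, -0.2687, 0.1230, -0.6293, -0.7771, 0.0000]
J4: z=[0.7154, -0.5793, -0.3907] o=[0.4020, -0.4028, -0.5657] → [0.0967, -0.1749, 0.4364, 0.7154, -0.5793, -0.3907]
V = J·q̇ = [-0.3182, -0.5508, -0.2064, 0.0385, 0.4205, -0.6594]

-0.3182 -0.5508 -0.2064 0.0385 0.4205 -0.6594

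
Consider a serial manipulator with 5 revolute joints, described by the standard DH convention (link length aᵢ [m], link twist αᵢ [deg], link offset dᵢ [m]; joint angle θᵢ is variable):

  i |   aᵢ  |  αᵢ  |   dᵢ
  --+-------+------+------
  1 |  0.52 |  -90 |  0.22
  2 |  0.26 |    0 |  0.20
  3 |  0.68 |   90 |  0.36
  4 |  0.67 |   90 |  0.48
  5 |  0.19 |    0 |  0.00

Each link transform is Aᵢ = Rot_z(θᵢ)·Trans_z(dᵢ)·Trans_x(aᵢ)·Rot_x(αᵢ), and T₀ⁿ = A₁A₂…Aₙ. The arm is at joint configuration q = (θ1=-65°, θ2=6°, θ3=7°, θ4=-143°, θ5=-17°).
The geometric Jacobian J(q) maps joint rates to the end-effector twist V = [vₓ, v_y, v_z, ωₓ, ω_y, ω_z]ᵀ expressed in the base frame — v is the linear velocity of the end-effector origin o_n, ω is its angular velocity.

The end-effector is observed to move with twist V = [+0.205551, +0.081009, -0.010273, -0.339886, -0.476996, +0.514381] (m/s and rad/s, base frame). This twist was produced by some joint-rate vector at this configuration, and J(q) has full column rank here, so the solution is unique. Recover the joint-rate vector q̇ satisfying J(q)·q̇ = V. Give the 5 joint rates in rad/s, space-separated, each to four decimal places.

0.3850 -0.2840 0.1090 0.1910 -0.4190

o_n = [0.4123, -0.7719, 0.6064]
J₁: ẑ×o_n = [0.7719, 0.4123, -0.0000], ω = ẑ
J2: z=[0.9063, 0.4226, 0.0000] o=[0.2198, -0.4713, 0.2200] → [0.1633, -0.3502, -0.3539, 0.9063, 0.4226, 0.0000]
J3: z=[0.9063, 0.4226, 0.0000] o=[0.5103, -0.6211, 0.1928] → [0.1748, -0.3749, -0.0953, 0.9063, 0.4226, 0.0000]
J4: z=[0.0951, -0.2039, 0.9744] o=[1.1166, -1.0695, 0.0399] → [-0.4054, -0.7401, -0.1153, 0.0951, -0.2039, 0.9744]
J5: z=[0.4760, 0.8690, 0.1354] o=[0.5764, -0.8652, 0.6279] → [-0.0313, -0.0120, 0.1870, 0.4760, 0.8690, 0.1354]
q̇ = J⁺·V = [0.3850, -0.2840, 0.1090, 0.1910, -0.4190]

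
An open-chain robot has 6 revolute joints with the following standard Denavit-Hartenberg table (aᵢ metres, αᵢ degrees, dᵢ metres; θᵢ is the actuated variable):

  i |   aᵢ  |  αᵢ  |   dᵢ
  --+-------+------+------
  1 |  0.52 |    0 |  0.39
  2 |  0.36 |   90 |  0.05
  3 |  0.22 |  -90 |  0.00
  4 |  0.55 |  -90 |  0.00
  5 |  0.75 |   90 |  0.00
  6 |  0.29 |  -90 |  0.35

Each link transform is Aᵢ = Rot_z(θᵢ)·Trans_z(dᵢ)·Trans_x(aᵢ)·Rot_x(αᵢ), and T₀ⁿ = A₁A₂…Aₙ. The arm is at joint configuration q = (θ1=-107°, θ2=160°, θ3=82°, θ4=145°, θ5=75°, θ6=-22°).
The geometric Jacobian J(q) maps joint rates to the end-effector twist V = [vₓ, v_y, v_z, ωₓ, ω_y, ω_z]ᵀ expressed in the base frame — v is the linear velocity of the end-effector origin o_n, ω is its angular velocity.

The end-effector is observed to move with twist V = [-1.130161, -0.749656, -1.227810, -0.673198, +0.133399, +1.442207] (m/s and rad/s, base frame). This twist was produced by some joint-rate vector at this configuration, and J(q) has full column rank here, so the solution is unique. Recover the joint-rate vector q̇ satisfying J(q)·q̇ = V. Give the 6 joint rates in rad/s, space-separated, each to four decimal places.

-0.4840 0.6550 -0.3850 0.7040 -0.8890 -0.8940

o_n = [-0.0569, 0.8746, -0.3391]
J₁: ẑ×o_n = [-0.8746, -0.0569, 0.0000], ω = ẑ
J2: z=[0.0000, 0.0000, 1.0000] o=[-0.1520, -0.4973, 0.3900] → [-1.3719, 0.0951, 0.0000, 0.0000, 0.0000, 1.0000]
J3: z=[0.7986, -0.6018, 0.0000] o=[0.0646, -0.2098, 0.4400] → [0.4689, 0.6222, 0.7929, 0.7986, -0.6018, 0.0000]
J4: z=[-0.5960, -0.7909, 0.1392] o=[0.0830, -0.1853, 0.6579] → [0.6409, -0.6136, -0.7423, -0.5960, -0.7909, 0.1392]
J5: z=[0.6062, -0.5567, -0.5680] o=[-0.2066, -0.0455, 0.2117] → [0.8293, 0.2488, 0.6411, 0.6062, -0.5567, -0.5680]
J6: z=[-0.6630, 0.0408, -0.7475] o=[0.1229, 0.5767, -0.0466] → [0.2107, -0.0596, -0.1901, -0.6630, 0.0408, -0.7475]
q̇ = J⁺·V = [-0.4840, 0.6550, -0.3850, 0.7040, -0.8890, -0.8940]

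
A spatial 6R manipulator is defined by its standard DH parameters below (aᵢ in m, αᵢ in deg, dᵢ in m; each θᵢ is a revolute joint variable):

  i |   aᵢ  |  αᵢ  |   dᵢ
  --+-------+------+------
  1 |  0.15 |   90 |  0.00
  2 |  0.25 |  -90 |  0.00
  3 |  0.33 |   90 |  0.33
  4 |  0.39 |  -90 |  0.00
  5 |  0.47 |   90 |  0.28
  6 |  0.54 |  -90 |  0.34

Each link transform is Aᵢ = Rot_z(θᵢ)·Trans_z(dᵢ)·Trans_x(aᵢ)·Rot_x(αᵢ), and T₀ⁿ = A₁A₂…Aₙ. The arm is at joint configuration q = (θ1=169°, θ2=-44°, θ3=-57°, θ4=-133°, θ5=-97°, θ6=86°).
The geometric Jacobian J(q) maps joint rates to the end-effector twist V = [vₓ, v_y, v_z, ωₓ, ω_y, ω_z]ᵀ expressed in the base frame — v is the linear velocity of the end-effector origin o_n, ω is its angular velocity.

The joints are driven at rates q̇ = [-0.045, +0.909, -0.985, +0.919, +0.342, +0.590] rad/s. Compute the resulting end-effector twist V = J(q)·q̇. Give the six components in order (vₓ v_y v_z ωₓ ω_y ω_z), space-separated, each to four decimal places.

-0.0634 0.3792 0.8462 1.1560 1.7262 -0.3655

o_n = [-0.0608, 1.0673, -0.4174]
J₁: ẑ×o_n = [-1.0673, -0.0608, 0.0000], ω = ẑ
J2: z=[0.1908, 0.9816, 0.0000] o=[-0.1472, 0.0286, 0.0000] → [-0.4097, 0.0796, 0.1133, 0.1908, 0.9816, 0.0000]
J3: z=[-0.6819, 0.1325, 0.7193] o=[-0.3238, 0.0629, -0.1737] → [-0.7548, 0.0230, -0.7197, -0.6819, 0.1325, 0.7193]
J4: z=[0.6961, 0.4195, 0.5826] o=[-0.6229, 0.4030, -0.0611] → [-0.5365, 0.5755, 0.2266, 0.6961, 0.4195, 0.5826]
J5: z=[0.3008, 0.5664, -0.7673] o=[-0.3687, 0.1264, -0.1657] → [0.5794, -0.1605, 0.1087, 0.3008, 0.5664, -0.7673]
J6: z=[-0.7318, 0.6530, 0.1951] o=[0.0030, 0.5213, -0.0934] → [-0.3181, -0.2495, -0.3580, -0.7318, 0.6530, 0.1951]
V = J·q̇ = [-0.0634, 0.3792, 0.8462, 1.1560, 1.7262, -0.3655]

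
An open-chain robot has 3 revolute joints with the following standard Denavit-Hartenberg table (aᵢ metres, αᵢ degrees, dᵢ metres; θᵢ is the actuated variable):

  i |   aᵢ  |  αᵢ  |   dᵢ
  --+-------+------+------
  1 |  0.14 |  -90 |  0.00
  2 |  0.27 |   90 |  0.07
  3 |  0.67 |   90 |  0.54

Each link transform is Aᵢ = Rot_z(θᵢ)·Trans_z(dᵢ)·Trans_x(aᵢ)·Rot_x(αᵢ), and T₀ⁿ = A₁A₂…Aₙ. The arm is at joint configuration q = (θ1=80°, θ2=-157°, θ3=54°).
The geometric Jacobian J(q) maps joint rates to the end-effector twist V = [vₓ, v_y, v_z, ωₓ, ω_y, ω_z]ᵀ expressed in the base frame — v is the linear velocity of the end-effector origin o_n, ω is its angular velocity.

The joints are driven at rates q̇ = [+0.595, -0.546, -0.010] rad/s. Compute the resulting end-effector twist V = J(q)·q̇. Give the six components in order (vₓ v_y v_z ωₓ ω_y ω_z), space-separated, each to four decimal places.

0.3620 -0.3069 -0.4467 0.5384 -0.0910 0.6042

o_n = [-0.7212, -0.5654, -0.2377]
J₁: ẑ×o_n = [0.5654, -0.7212, 0.0000], ω = ẑ
J2: z=[-0.9848, 0.1736, 0.0000] o=[0.0243, 0.1379, 0.0000] → [-0.0413, -0.2341, 0.8220, -0.9848, 0.1736, 0.0000]
J3: z=[-0.0678, -0.3848, -0.9205] o=[-0.0878, -0.0947, 0.1055] → [-0.3012, 0.5598, -0.2118, -0.0678, -0.3848, -0.9205]
V = J·q̇ = [0.3620, -0.3069, -0.4467, 0.5384, -0.0910, 0.6042]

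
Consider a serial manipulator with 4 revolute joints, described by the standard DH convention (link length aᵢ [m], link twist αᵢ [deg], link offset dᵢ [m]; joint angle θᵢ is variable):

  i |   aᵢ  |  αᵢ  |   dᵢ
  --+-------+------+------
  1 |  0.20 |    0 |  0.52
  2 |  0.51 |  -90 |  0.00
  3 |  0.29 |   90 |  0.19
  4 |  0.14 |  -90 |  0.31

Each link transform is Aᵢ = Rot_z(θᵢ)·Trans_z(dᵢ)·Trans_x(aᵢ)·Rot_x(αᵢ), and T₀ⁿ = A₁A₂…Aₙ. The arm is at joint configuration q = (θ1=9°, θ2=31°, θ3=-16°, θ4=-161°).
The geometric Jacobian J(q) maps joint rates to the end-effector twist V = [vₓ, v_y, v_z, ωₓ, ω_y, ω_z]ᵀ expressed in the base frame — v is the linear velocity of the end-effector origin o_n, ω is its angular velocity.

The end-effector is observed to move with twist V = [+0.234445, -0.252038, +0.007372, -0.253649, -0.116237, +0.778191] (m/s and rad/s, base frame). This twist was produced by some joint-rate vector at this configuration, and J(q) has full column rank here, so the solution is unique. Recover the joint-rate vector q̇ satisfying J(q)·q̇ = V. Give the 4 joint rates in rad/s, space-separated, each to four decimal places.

o_n = [0.5460, 0.5122, 0.8614]
J₁: ẑ×o_n = [-0.5122, 0.5460, 0.0000], ω = ẑ
J2: z=[0.0000, 0.0000, 1.0000] o=[0.1975, 0.0313, 0.5200] → [-0.4809, 0.3485, 0.0000, 0.0000, 0.0000, 1.0000]
J3: z=[-0.6428, 0.7660, 0.0000] o=[0.5882, 0.3591, 0.5200] → [0.2616, 0.2195, -0.0661, -0.6428, 0.7660, 0.0000]
J4: z=[-0.2112, -0.1772, 0.9613] o=[0.6796, 0.6838, 0.5999] → [0.1187, -0.0732, 0.0126, -0.2112, -0.1772, 0.9613]
q̇ = J⁺·V = [-0.7140, 0.5540, 0.0740, 0.9760]

-0.7140 0.5540 0.0740 0.9760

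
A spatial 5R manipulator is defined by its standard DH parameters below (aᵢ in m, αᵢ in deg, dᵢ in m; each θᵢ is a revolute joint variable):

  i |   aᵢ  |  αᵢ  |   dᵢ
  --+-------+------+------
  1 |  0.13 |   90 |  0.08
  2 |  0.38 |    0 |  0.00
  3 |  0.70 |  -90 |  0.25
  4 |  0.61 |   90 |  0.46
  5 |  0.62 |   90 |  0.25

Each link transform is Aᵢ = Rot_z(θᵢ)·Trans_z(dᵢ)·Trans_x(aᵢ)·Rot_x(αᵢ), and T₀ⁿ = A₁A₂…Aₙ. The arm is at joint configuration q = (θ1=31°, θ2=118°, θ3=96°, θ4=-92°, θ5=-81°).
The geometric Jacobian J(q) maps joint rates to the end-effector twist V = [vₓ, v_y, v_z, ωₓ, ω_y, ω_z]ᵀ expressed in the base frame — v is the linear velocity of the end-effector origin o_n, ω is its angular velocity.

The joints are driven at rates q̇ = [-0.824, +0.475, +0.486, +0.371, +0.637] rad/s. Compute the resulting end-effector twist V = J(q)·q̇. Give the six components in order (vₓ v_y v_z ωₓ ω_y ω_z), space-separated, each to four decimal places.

-0.8120 -0.5940 -0.6940 1.1137 -0.4260 -0.7756

o_n = [0.0713, -1.0629, 0.3039]
J₁: ẑ×o_n = [1.0629, 0.0713, -0.0000], ω = ẑ
J2: z=[0.5150, -0.8572, 0.0000] o=[0.1114, 0.0670, 0.0800] → [-0.1919, -0.1153, -0.6163, 0.5150, -0.8572, 0.0000]
J3: z=[0.5150, -0.8572, 0.0000] o=[-0.0415, -0.0249, 0.4155] → [0.0957, 0.0575, -0.4379, 0.5150, -0.8572, 0.0000]
J4: z=[0.4793, 0.2880, -0.8290] o=[-0.4102, -0.5381, 0.0241] → [-0.3545, -0.5333, -0.3902, 0.4793, 0.2880, -0.8290]
J5: z=[0.6922, 0.4566, 0.5589] o=[0.1394, -0.9191, -0.3454] → [0.3769, -0.4875, -0.0685, 0.6922, 0.4566, 0.5589]
V = J·q̇ = [-0.8120, -0.5940, -0.6940, 1.1137, -0.4260, -0.7756]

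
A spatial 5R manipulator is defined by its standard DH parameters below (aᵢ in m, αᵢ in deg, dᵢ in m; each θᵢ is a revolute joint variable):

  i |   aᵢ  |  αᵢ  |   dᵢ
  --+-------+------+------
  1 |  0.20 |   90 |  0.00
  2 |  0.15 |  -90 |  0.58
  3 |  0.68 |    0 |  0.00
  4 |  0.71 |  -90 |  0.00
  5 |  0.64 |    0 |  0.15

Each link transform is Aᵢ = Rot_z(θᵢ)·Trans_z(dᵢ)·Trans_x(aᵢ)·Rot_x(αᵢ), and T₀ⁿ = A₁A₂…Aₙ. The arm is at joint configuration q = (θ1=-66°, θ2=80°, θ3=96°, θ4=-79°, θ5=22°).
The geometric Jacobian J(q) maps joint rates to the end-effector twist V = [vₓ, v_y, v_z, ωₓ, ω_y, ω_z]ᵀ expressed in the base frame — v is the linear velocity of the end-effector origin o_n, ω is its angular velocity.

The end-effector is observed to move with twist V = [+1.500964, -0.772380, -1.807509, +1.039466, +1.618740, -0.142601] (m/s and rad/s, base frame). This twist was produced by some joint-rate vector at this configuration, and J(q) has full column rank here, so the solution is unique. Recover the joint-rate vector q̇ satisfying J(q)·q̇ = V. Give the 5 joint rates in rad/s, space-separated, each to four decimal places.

-0.0910 -0.8420 0.9390 0.0920 0.8010

o_n = [0.8350, -0.3492, 1.2204]
J₁: ẑ×o_n = [0.3492, 0.8350, -0.0000], ω = ẑ
J2: z=[-0.9135, -0.4067, 0.0000] o=[0.0813, -0.1827, 0.0000] → [-0.4964, 1.1149, 0.4586, -0.9135, -0.4067, 0.0000]
J3: z=[-0.4006, 0.8997, 0.1736] o=[-0.4379, -0.4424, 0.1477] → [0.9489, 0.6507, -1.1826, -0.4006, 0.8997, 0.1736]
J4: z=[-0.4006, 0.8997, 0.1736] o=[0.1749, -0.1561, 0.0777] → [1.0616, 0.5723, -0.5166, -0.4006, 0.8997, 0.1736]
J5: z=[0.8530, 0.4353, -0.2879] o=[0.4125, -0.1793, 0.7464] → [0.1575, -0.5260, -0.3288, 0.8530, 0.4353, -0.2879]
q̇ = J⁺·V = [-0.0910, -0.8420, 0.9390, 0.0920, 0.8010]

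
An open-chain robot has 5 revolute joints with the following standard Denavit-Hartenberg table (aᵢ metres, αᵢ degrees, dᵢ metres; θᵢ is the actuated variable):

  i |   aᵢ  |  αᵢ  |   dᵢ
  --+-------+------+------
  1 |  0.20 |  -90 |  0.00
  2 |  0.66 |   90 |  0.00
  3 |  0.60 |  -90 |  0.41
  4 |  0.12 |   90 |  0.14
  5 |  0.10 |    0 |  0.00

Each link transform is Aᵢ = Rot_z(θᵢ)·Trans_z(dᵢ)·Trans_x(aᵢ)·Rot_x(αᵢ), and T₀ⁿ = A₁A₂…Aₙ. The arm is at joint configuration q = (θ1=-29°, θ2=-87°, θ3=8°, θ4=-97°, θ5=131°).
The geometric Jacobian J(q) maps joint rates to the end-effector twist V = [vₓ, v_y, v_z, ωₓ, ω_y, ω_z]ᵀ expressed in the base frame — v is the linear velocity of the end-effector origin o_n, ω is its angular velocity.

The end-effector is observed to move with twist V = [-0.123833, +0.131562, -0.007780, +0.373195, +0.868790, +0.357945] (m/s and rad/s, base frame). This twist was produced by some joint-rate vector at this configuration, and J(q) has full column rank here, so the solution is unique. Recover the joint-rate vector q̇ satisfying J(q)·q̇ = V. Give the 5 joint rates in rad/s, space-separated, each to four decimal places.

o_n = [-0.0311, 0.3556, 1.2402]
J₁: ẑ×o_n = [-0.3556, -0.0311, 0.0000], ω = ẑ
J2: z=[0.4848, 0.8746, 0.0000] o=[0.1749, -0.0970, 0.0000] → [1.0847, -0.6013, 0.3996, 0.4848, 0.8746, 0.0000]
J3: z=[-0.8734, 0.4841, 0.0523] o=[0.2051, -0.1137, 0.6591] → [0.2568, 0.4952, -0.2955, -0.8734, 0.4841, 0.0523]
J4: z=[0.4737, 0.8696, -0.1390] o=[-0.0853, 0.1427, 1.2739] → [0.0003, 0.0084, 0.0537, 0.4737, 0.8696, -0.1390]
J5: z=[-0.0055, -0.1549, -0.9879] o=[-0.1246, 0.3208, 1.2462] → [0.0354, -0.0924, 0.0143, -0.0055, -0.1549, -0.9879]
q̇ = J⁺·V = [0.0600, -0.0940, 0.0570, 0.9840, -0.4370]

0.0600 -0.0940 0.0570 0.9840 -0.4370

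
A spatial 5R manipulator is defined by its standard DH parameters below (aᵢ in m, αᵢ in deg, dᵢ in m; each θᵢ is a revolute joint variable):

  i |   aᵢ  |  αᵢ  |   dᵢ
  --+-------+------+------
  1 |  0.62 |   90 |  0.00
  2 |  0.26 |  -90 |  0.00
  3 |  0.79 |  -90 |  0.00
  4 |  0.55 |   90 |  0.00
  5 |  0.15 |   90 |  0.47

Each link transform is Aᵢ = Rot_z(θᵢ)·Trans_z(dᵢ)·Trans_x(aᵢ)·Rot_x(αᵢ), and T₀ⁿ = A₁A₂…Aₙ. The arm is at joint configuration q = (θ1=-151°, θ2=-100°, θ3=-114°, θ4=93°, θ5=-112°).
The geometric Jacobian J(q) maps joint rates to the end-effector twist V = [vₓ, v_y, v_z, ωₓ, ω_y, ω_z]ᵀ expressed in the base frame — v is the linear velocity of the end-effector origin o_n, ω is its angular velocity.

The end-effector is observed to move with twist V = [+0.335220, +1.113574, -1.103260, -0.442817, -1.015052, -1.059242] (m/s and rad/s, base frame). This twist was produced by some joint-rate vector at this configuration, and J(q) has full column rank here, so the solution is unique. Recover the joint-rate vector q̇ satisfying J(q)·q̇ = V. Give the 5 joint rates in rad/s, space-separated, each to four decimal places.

o_n = [-0.6712, 0.8517, 0.4531]
J₁: ẑ×o_n = [-0.8517, -0.6712, 0.0000], ω = ẑ
J2: z=[-0.4848, 0.8746, 0.0000] o=[-0.5423, -0.3006, 0.0000] → [0.3963, 0.2197, -0.4458, -0.4848, 0.8746, 0.0000]
J3: z=[-0.8613, -0.4774, -0.1736] o=[-0.5028, -0.2787, -0.2561] → [-0.1423, 0.6400, -1.0540, -0.8613, -0.4774, -0.1736]
J4: z=[-0.0584, 0.4326, -0.8997] o=[-0.9015, 0.3255, 0.0604] → [0.6433, -0.1842, -0.1304, -0.0584, 0.4326, -0.8997]
J5: z=[-0.4589, 0.7887, 0.4091] o=[-0.4139, 0.5657, 0.1442] → [0.1266, 0.0364, 0.0718, -0.4589, 0.7887, 0.4091]
q̇ = J⁺·V = [-0.7120, 0.3150, 0.8750, -0.2290, -0.9810]

-0.7120 0.3150 0.8750 -0.2290 -0.9810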